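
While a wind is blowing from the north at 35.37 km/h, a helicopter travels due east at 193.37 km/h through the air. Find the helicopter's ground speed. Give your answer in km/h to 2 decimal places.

Taking east as x and north as y: velocity relative to the air = (193.370, 0.000) km/h; the air relative to ground = (0.000, -35.370) km/h.
Velocity relative to ground = (193.370, 0.000) + (0.000, -35.370) = (193.370, -35.370) km/h.
Speed = |(193.370, -35.370)| = 196.578 km/h.

196.58 km/h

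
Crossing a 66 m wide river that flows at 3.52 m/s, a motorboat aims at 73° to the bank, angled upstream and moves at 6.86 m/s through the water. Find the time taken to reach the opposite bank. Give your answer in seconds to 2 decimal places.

10.06 s

The component of the motorboat's velocity perpendicular to the bank is 6.86 × sin 73° = 6.560 m/s.
Only the cross-stream component determines the crossing time; the current contributes nothing perpendicular to the bank.
Time = 66 / 6.560 = 10.061 s.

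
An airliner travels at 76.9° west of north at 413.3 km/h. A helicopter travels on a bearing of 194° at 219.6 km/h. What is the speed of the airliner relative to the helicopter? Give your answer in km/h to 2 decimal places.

Taking east as x and north as y: airliner velocity = (-402.544, 93.675) km/h; helicopter velocity = (-53.126, -213.077) km/h.
Velocity of airliner relative to helicopter = (-402.544, 93.675) − (-53.126, -213.077) = (-349.418, 306.752) km/h.
Magnitude = |(-349.418, 306.752)| = 464.962 km/h.

464.96 km/h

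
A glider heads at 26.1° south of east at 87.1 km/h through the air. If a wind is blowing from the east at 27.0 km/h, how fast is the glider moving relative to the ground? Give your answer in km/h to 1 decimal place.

64.0 km/h

Taking east as x and north as y: velocity relative to the air = (78.218, -38.319) km/h; the air relative to ground = (-27.000, 0.000) km/h.
Velocity relative to ground = (78.218, -38.319) + (-27.000, 0.000) = (51.218, -38.319) km/h.
Speed = |(51.218, -38.319)| = 63.966 km/h.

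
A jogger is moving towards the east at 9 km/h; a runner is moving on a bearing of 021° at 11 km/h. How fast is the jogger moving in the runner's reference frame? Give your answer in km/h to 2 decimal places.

Taking east as x and north as y: jogger velocity = (9.000, 0.000) km/h; runner velocity = (3.942, 10.269) km/h.
Velocity of jogger relative to runner = (9.000, 0.000) − (3.942, 10.269) = (5.058, -10.269) km/h.
Magnitude = |(5.058, -10.269)| = 11.447 km/h.

11.45 km/h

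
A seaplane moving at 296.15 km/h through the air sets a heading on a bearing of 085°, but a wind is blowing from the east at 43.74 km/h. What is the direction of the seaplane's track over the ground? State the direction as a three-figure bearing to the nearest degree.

084°

Taking east as x and north as y: velocity relative to the air = (295.023, 25.811) km/h; the air relative to ground = (-43.740, 0.000) km/h.
Velocity relative to ground = (295.023, 25.811) + (-43.740, 0.000) = (251.283, 25.811) km/h.
Bearing = atan2(251.28, 25.81) = 84.14° clockwise from north.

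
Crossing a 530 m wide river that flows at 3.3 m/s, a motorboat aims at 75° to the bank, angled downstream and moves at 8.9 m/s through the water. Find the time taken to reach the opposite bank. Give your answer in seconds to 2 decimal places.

61.65 s

The component of the motorboat's velocity perpendicular to the bank is 8.9 × sin 75° = 8.597 m/s.
Only the cross-stream component determines the crossing time; the current contributes nothing perpendicular to the bank.
Time = 530 / 8.597 = 61.651 s.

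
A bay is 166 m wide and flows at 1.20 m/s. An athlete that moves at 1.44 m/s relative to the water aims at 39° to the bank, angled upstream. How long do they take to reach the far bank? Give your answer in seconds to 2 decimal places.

183.18 s

The component of the athlete's velocity perpendicular to the bank is 1.44 × sin 39° = 0.906 m/s.
The flow acts along the bank and has no component across it.
Time = 166 / 0.906 = 183.178 s.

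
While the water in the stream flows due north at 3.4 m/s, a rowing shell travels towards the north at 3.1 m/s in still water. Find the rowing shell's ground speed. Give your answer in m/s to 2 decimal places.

Taking east as x and north as y: velocity relative to the water = (0.000, 3.100) m/s; the water relative to ground = (0.000, 3.400) m/s.
Velocity relative to ground = (0.000, 3.100) + (0.000, 3.400) = (0.000, 6.500) m/s.
Speed = |(0.000, 6.500)| = 6.500 m/s.

6.50 m/s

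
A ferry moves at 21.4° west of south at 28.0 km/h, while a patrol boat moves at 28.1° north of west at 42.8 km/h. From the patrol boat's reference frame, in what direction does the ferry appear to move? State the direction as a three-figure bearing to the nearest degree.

Taking east as x and north as y: ferry velocity = (-10.217, -26.070) km/h; patrol boat velocity = (-37.755, 20.159) km/h.
Velocity of ferry relative to patrol boat = (-10.217, -26.070) − (-37.755, 20.159) = (27.538, -46.229) km/h.
Bearing = atan2(27.54, -46.23) = 149.22° clockwise from north.

149°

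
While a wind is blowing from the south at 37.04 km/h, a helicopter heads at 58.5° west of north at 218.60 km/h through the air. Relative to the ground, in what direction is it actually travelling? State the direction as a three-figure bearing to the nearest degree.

309°

Taking east as x and north as y: velocity relative to the air = (-186.387, 114.218) km/h; the air relative to ground = (0.000, 37.040) km/h.
Velocity relative to ground = (-186.387, 114.218) + (0.000, 37.040) = (-186.387, 151.258) km/h.
Bearing = atan2(-186.39, 151.26) = 309.06° clockwise from north.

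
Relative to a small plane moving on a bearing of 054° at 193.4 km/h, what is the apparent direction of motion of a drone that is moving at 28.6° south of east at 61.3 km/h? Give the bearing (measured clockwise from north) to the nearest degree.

216°

Taking east as x and north as y: drone velocity = (53.820, -29.344) km/h; small plane velocity = (156.464, 113.678) km/h.
Velocity of drone relative to small plane = (53.820, -29.344) − (156.464, 113.678) = (-102.644, -143.021) km/h.
Bearing = atan2(-102.64, -143.02) = 215.67° clockwise from north.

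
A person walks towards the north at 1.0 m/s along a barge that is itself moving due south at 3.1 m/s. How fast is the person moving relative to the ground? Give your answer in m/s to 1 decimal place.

2.1 m/s

Taking east as x and north as y: barge velocity = (0.000, -3.100) m/s; person velocity relative to barge = (0.000, 1.000) m/s.
Velocity relative to ground = (0.000, -3.100) + (0.000, 1.000) = (0.000, -2.100) m/s.
Speed = |(0.000, -2.100)| = 2.100 m/s.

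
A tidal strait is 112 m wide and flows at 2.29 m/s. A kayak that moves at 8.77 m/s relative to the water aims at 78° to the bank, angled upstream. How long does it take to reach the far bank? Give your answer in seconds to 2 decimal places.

The component of the kayak's velocity perpendicular to the bank is 8.77 × sin 78° = 8.578 m/s.
The current is parallel to the bank, so it does not affect the crossing time.
Time = 112 / 8.578 = 13.056 s.

13.06 s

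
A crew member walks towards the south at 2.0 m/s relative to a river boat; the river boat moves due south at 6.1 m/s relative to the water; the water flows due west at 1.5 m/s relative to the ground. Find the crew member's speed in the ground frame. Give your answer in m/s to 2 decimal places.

8.24 m/s

In east/north components (m/s): crew member relative to river boat = (0.000, -2.000); river boat relative to water = (0.000, -6.100); water relative to ground = (-1.500, 0.000).
Sum = (-1.500, -8.100) m/s.
Speed = |(-1.500, -8.100)| = 8.238 m/s.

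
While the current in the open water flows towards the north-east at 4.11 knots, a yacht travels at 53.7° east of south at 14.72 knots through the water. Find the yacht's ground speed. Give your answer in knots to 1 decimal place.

15.9 knots

Taking east as x and north as y: velocity relative to the water = (11.863, -8.714) knots; the water relative to ground = (2.906, 2.906) knots.
Velocity relative to ground = (11.863, -8.714) + (2.906, 2.906) = (14.769, -5.808) knots.
Speed = |(14.769, -5.808)| = 15.871 knots.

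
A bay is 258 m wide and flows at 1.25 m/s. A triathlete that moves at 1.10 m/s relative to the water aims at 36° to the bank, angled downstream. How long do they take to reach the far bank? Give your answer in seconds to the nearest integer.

The component of the triathlete's velocity perpendicular to the bank is 1.10 × sin 36° = 0.647 m/s.
The flow acts along the bank and has no component across it.
Time = 258 / 0.647 = 399.033 s.

399 s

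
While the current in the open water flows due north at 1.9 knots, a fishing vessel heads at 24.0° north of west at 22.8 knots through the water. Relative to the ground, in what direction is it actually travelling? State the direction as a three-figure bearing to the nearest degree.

298°

Taking east as x and north as y: velocity relative to the water = (-20.829, 9.274) knots; the water relative to ground = (0.000, 1.900) knots.
Velocity relative to ground = (-20.829, 9.274) + (0.000, 1.900) = (-20.829, 11.174) knots.
Bearing = atan2(-20.83, 11.17) = 298.21° clockwise from north.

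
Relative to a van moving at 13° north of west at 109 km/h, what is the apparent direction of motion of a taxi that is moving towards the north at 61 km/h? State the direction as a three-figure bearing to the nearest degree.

071°

Taking east as x and north as y: taxi velocity = (0.000, 61.000) km/h; van velocity = (-106.206, 24.520) km/h.
Velocity of taxi relative to van = (0.000, 61.000) − (-106.206, 24.520) = (106.206, 36.480) km/h.
Bearing = atan2(106.21, 36.48) = 71.04° clockwise from north.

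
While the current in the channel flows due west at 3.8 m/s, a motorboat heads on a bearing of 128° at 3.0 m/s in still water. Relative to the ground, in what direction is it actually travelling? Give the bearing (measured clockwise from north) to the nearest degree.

218°

Taking east as x and north as y: velocity relative to the water = (2.364, -1.847) m/s; the water relative to ground = (-3.800, 0.000) m/s.
Velocity relative to ground = (2.364, -1.847) + (-3.800, 0.000) = (-1.436, -1.847) m/s.
Bearing = atan2(-1.44, -1.85) = 217.86° clockwise from north.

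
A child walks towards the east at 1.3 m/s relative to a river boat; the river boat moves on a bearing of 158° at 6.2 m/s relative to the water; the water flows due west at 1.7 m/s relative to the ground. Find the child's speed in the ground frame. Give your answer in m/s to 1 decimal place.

In east/north components (m/s): child relative to river boat = (1.300, 0.000); river boat relative to water = (2.323, -5.749); water relative to ground = (-1.700, 0.000).
Sum = (1.923, -5.749) m/s.
Speed = |(1.923, -5.749)| = 6.062 m/s.

6.1 m/s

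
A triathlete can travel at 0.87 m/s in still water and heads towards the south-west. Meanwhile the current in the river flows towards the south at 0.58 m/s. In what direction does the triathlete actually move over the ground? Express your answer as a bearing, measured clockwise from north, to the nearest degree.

Taking east as x and north as y: velocity relative to the water = (-0.615, -0.615) m/s; the water relative to ground = (0.000, -0.580) m/s.
Velocity relative to ground = (-0.615, -0.615) + (0.000, -0.580) = (-0.615, -1.195) m/s.
Bearing = atan2(-0.62, -1.20) = 207.24° clockwise from north.

207°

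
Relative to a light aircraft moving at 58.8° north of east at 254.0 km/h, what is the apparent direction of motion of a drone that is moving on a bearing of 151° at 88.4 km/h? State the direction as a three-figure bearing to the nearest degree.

197°

Taking east as x and north as y: drone velocity = (42.857, -77.316) km/h; light aircraft velocity = (131.579, 217.263) km/h.
Velocity of drone relative to light aircraft = (42.857, -77.316) − (131.579, 217.263) = (-88.722, -294.579) km/h.
Bearing = atan2(-88.72, -294.58) = 196.76° clockwise from north.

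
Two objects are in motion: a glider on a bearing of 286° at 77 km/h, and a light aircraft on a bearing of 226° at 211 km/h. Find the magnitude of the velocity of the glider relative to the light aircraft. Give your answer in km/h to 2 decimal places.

Taking east as x and north as y: glider velocity = (-74.017, 21.224) km/h; light aircraft velocity = (-151.781, -146.573) km/h.
Velocity of glider relative to light aircraft = (-74.017, 21.224) − (-151.781, -146.573) = (77.764, 167.797) km/h.
Magnitude = |(77.764, 167.797)| = 184.941 km/h.

184.94 km/h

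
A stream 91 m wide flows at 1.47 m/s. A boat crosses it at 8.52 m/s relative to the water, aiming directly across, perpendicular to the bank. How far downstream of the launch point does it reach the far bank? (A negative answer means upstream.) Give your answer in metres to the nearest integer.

16 m

Perpendicular speed = 8.520 m/s; crossing time = 91 / 8.520 = 10.681 s.
Net downstream speed = 1.470 m/s.
Drift = 1.470 × 10.681 = 15.701 m (downstream).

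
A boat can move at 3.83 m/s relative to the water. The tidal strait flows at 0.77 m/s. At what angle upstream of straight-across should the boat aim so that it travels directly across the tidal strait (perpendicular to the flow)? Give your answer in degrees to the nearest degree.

To cancel the current, the upstream component of the boat's velocity must equal the flow: 3.83 sin θ = 0.77.
sin θ = 0.77 / 3.83 = 0.2010.
θ = arcsin(0.2010) = 11.598°.

12°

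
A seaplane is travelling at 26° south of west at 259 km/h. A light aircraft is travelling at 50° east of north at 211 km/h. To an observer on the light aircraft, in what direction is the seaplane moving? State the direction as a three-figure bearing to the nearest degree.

238°

Taking east as x and north as y: seaplane velocity = (-232.788, -113.538) km/h; light aircraft velocity = (161.635, 135.628) km/h.
Velocity of seaplane relative to light aircraft = (-232.788, -113.538) − (161.635, 135.628) = (-394.423, -249.166) km/h.
Bearing = atan2(-394.42, -249.17) = 237.72° clockwise from north.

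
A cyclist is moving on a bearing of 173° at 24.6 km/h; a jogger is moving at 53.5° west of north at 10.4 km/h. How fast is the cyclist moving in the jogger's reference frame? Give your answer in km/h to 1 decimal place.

32.6 km/h

Taking east as x and north as y: cyclist velocity = (2.998, -24.417) km/h; jogger velocity = (-8.360, 6.186) km/h.
Velocity of cyclist relative to jogger = (2.998, -24.417) − (-8.360, 6.186) = (11.358, -30.603) km/h.
Magnitude = |(11.358, -30.603)| = 32.643 km/h.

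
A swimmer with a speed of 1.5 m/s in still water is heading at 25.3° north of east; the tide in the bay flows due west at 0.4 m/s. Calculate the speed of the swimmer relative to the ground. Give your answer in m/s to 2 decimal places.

Taking east as x and north as y: velocity relative to the water = (1.356, 0.641) m/s; the water relative to ground = (-0.400, 0.000) m/s.
Velocity relative to ground = (1.356, 0.641) + (-0.400, 0.000) = (0.956, 0.641) m/s.
Speed = |(0.956, 0.641)| = 1.151 m/s.

1.15 m/s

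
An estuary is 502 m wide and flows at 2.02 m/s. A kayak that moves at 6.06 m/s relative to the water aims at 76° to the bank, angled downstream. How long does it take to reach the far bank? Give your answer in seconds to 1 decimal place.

85.4 s

The component of the kayak's velocity perpendicular to the bank is 6.06 × sin 76° = 5.880 m/s.
The flow acts along the bank and has no component across it.
Time = 502 / 5.880 = 85.374 s.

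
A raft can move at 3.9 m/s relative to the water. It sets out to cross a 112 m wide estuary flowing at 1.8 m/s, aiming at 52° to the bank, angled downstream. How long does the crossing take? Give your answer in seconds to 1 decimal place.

36.4 s

The component of the raft's velocity perpendicular to the bank is 3.9 × sin 52° = 3.073 m/s.
The current is parallel to the bank, so it does not affect the crossing time.
Time = 112 / 3.073 = 36.444 s.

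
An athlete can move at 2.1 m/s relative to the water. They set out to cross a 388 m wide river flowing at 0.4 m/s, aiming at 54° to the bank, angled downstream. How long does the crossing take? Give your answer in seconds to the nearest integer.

228 s

The component of the athlete's velocity perpendicular to the bank is 2.1 × sin 54° = 1.699 m/s.
The flow acts along the bank and has no component across it.
Time = 388 / 1.699 = 228.378 s.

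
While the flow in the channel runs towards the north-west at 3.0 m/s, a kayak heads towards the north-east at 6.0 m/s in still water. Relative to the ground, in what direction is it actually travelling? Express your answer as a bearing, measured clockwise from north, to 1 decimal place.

Taking east as x and north as y: velocity relative to the water = (4.243, 4.243) m/s; the water relative to ground = (-2.121, 2.121) m/s.
Velocity relative to ground = (4.243, 4.243) + (-2.121, 2.121) = (2.121, 6.364) m/s.
Bearing = atan2(2.12, 6.36) = 18.43° clockwise from north.

018.4°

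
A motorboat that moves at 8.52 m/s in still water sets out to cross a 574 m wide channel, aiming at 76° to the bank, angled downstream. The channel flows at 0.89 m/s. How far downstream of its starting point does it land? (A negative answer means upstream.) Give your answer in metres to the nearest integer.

205 m

Perpendicular speed = 8.267 m/s; crossing time = 574 / 8.267 = 69.433 s.
Net downstream speed = 2.951 m/s.
Drift = 2.951 × 69.433 = 204.910 m (downstream).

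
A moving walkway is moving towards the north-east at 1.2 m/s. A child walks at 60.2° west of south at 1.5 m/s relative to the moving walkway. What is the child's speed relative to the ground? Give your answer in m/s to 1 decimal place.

0.5 m/s

Taking east as x and north as y: moving walkway velocity = (0.849, 0.849) m/s; child velocity relative to moving walkway = (-1.302, -0.745) m/s.
Velocity relative to ground = (0.849, 0.849) + (-1.302, -0.745) = (-0.453, 0.103) m/s.
Speed = |(-0.453, 0.103)| = 0.465 m/s.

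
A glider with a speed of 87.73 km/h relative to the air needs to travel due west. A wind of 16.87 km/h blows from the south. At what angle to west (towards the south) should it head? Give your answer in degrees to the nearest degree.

The wind pushes perpendicular to the desired track; the heading must have a component into the wind equal to 16.87 km/h: 87.73 sin θ = 16.87.
sin θ = 0.1923, so θ = 11.087°.

11°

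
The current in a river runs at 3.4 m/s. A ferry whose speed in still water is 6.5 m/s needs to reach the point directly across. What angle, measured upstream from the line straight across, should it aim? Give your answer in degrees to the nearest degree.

To cancel the current, the upstream component of the ferry's velocity must equal the flow: 6.5 sin θ = 3.4.
sin θ = 3.4 / 6.5 = 0.5231.
θ = arcsin(0.5231) = 31.539°.

32°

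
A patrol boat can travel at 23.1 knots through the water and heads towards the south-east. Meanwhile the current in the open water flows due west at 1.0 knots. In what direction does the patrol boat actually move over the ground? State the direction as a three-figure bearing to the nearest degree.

137°

Taking east as x and north as y: velocity relative to the water = (16.334, -16.334) knots; the water relative to ground = (-1.000, 0.000) knots.
Velocity relative to ground = (16.334, -16.334) + (-1.000, 0.000) = (15.334, -16.334) knots.
Bearing = atan2(15.33, -16.33) = 136.81° clockwise from north.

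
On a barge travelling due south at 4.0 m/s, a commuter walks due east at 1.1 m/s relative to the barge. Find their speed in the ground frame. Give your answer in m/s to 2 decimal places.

4.15 m/s

Taking east as x and north as y: barge velocity = (0.000, -4.000) m/s; commuter velocity relative to barge = (1.100, 0.000) m/s.
Velocity relative to ground = (0.000, -4.000) + (1.100, 0.000) = (1.100, -4.000) m/s.
Speed = |(1.100, -4.000)| = 4.148 m/s.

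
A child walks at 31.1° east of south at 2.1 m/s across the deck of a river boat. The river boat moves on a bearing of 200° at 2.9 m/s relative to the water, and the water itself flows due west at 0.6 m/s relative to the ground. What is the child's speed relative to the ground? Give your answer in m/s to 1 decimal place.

4.6 m/s

In east/north components (m/s): child relative to river boat = (1.085, -1.798); river boat relative to water = (-0.992, -2.725); water relative to ground = (-0.600, 0.000).
Sum = (-0.507, -4.523) m/s.
Speed = |(-0.507, -4.523)| = 4.552 m/s.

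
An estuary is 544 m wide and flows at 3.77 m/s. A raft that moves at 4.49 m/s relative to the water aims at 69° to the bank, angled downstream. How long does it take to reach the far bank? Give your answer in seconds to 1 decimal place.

129.8 s

The component of the raft's velocity perpendicular to the bank is 4.49 × sin 69° = 4.192 m/s.
Only the cross-stream component determines the crossing time; the current contributes nothing perpendicular to the bank.
Time = 544 / 4.192 = 129.778 s.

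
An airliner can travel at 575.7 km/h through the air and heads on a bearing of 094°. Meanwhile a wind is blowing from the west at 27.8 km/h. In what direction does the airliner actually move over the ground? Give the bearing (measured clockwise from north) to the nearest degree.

094°

Taking east as x and north as y: velocity relative to the air = (574.298, -40.159) km/h; the air relative to ground = (27.800, 0.000) km/h.
Velocity relative to ground = (574.298, -40.159) + (27.800, 0.000) = (602.098, -40.159) km/h.
Bearing = atan2(602.10, -40.16) = 93.82° clockwise from north.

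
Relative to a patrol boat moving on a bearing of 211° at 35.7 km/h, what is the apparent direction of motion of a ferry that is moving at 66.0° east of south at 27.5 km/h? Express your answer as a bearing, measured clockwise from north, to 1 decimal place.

Taking east as x and north as y: ferry velocity = (25.123, -11.185) km/h; patrol boat velocity = (-18.387, -30.601) km/h.
Velocity of ferry relative to patrol boat = (25.123, -11.185) − (-18.387, -30.601) = (43.509, 19.416) km/h.
Bearing = atan2(43.51, 19.42) = 65.95° clockwise from north.

066.0°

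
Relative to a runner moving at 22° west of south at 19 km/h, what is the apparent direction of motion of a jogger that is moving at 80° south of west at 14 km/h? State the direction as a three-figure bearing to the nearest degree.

051°

Taking east as x and north as y: jogger velocity = (-2.431, -13.787) km/h; runner velocity = (-7.118, -17.616) km/h.
Velocity of jogger relative to runner = (-2.431, -13.787) − (-7.118, -17.616) = (4.686, 3.829) km/h.
Bearing = atan2(4.69, 3.83) = 50.75° clockwise from north.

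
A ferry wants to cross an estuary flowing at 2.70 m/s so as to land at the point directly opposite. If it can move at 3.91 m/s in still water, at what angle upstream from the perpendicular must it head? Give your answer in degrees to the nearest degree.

44°

To cancel the current, the upstream component of the ferry's velocity must equal the flow: 3.91 sin θ = 2.70.
sin θ = 2.70 / 3.91 = 0.6905.
θ = arcsin(0.6905) = 43.673°.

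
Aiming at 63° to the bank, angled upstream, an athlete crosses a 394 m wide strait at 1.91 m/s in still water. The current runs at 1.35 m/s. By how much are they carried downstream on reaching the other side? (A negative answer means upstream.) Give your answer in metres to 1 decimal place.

111.8 m

Perpendicular speed = 1.702 m/s; crossing time = 394 / 1.702 = 231.517 s.
Net downstream speed = 0.483 m/s.
Drift = 0.483 × 231.517 = 111.794 m (downstream).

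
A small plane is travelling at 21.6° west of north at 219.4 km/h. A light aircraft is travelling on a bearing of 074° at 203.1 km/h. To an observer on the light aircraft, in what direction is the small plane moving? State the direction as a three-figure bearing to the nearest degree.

298°

Taking east as x and north as y: small plane velocity = (-80.767, 203.993) km/h; light aircraft velocity = (195.232, 55.982) km/h.
Velocity of small plane relative to light aircraft = (-80.767, 203.993) − (195.232, 55.982) = (-275.999, 148.011) km/h.
Bearing = atan2(-276.00, 148.01) = 298.20° clockwise from north.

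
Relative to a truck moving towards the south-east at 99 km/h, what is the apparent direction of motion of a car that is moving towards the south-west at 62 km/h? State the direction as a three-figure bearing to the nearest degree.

Taking east as x and north as y: car velocity = (-43.841, -43.841) km/h; truck velocity = (70.004, -70.004) km/h.
Velocity of car relative to truck = (-43.841, -43.841) − (70.004, -70.004) = (-113.844, 26.163) km/h.
Bearing = atan2(-113.84, 26.16) = 282.94° clockwise from north.

283°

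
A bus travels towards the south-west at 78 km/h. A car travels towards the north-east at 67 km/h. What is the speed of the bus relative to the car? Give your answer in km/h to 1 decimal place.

145.0 km/h

Taking east as x and north as y: bus velocity = (-55.154, -55.154) km/h; car velocity = (47.376, 47.376) km/h.
Velocity of bus relative to car = (-55.154, -55.154) − (47.376, 47.376) = (-102.530, -102.530) km/h.
Magnitude = |(-102.530, -102.530)| = 145.000 km/h.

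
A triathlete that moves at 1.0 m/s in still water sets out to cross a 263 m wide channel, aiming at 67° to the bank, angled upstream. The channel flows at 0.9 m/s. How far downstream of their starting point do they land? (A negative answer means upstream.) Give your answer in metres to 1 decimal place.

Perpendicular speed = 0.921 m/s; crossing time = 263 / 0.921 = 285.713 s.
Net downstream speed = 0.509 m/s.
Drift = 0.509 × 285.713 = 145.505 m (downstream).

145.5 m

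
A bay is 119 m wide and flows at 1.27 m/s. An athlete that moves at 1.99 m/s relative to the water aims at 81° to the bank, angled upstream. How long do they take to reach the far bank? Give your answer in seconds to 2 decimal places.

The component of the athlete's velocity perpendicular to the bank is 1.99 × sin 81° = 1.965 m/s.
The current is parallel to the bank, so it does not affect the crossing time.
Time = 119 / 1.965 = 60.544 s.

60.54 s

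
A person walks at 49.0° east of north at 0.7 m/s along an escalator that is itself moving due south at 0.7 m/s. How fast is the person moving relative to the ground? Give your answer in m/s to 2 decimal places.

0.58 m/s

Taking east as x and north as y: escalator velocity = (0.000, -0.700) m/s; person velocity relative to escalator = (0.528, 0.459) m/s.
Velocity relative to ground = (0.000, -0.700) + (0.528, 0.459) = (0.528, -0.241) m/s.
Speed = |(0.528, -0.241)| = 0.581 m/s.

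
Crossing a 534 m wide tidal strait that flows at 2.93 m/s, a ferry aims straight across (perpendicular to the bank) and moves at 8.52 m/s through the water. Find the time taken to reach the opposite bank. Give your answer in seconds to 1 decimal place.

The component of the ferry's velocity perpendicular to the bank is 8.52 m/s.
Only the cross-stream component determines the crossing time; the current contributes nothing perpendicular to the bank.
Time = 534 / 8.520 = 62.676 s.

62.7 s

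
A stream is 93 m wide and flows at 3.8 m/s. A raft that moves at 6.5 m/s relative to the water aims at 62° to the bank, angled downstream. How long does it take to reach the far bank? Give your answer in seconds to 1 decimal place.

The component of the raft's velocity perpendicular to the bank is 6.5 × sin 62° = 5.739 m/s.
Only the cross-stream component determines the crossing time; the current contributes nothing perpendicular to the bank.
Time = 93 / 5.739 = 16.204 s.

16.2 s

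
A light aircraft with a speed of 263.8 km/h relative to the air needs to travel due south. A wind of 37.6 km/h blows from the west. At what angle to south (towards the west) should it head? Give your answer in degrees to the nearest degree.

8°

The wind pushes perpendicular to the desired track; the heading must have a component into the wind equal to 37.6 km/h: 263.8 sin θ = 37.6.
sin θ = 0.1425, so θ = 8.194°.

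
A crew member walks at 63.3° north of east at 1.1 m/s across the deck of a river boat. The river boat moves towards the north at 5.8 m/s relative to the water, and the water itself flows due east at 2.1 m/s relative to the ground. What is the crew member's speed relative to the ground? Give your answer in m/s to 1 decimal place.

In east/north components (m/s): crew member relative to river boat = (0.494, 0.983); river boat relative to water = (0.000, 5.800); water relative to ground = (2.100, 0.000).
Sum = (2.594, 6.783) m/s.
Speed = |(2.594, 6.783)| = 7.262 m/s.

7.3 m/s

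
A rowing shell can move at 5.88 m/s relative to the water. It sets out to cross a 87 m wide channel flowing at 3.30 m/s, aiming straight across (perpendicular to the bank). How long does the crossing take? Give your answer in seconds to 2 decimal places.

14.80 s

The component of the rowing shell's velocity perpendicular to the bank is 5.88 m/s.
Only the cross-stream component determines the crossing time; the current contributes nothing perpendicular to the bank.
Time = 87 / 5.880 = 14.796 s.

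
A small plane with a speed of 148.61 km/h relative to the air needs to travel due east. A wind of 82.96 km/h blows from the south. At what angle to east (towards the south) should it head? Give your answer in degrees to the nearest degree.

The wind pushes perpendicular to the desired track; the heading must have a component into the wind equal to 82.96 km/h: 148.61 sin θ = 82.96.
sin θ = 0.5582, so θ = 33.934°.

34°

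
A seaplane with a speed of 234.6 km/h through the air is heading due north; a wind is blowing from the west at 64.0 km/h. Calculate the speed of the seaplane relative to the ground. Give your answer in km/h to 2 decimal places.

243.17 km/h

Taking east as x and north as y: velocity relative to the air = (0.000, 234.600) km/h; the air relative to ground = (64.000, 0.000) km/h.
Velocity relative to ground = (0.000, 234.600) + (64.000, 0.000) = (64.000, 234.600) km/h.
Speed = |(64.000, 234.600)| = 243.173 km/h.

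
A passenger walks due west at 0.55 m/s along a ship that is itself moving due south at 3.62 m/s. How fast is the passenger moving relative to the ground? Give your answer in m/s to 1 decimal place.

3.7 m/s

Taking east as x and north as y: ship velocity = (0.000, -3.620) m/s; passenger velocity relative to ship = (-0.550, 0.000) m/s.
Velocity relative to ground = (0.000, -3.620) + (-0.550, 0.000) = (-0.550, -3.620) m/s.
Speed = |(-0.550, -3.620)| = 3.662 m/s.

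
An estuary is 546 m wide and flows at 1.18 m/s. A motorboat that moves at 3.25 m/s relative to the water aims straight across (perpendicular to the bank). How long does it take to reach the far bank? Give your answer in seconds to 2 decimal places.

168.00 s

The component of the motorboat's velocity perpendicular to the bank is 3.25 m/s.
The current is parallel to the bank, so it does not affect the crossing time.
Time = 546 / 3.250 = 168.000 s.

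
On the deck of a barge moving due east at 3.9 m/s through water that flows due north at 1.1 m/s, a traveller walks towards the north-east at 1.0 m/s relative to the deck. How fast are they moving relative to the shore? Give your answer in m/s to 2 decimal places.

4.95 m/s

In east/north components (m/s): traveller relative to barge = (0.707, 0.707); barge relative to water = (3.900, 0.000); water relative to ground = (0.000, 1.100).
Sum = (4.607, 1.807) m/s.
Speed = |(4.607, 1.807)| = 4.949 m/s.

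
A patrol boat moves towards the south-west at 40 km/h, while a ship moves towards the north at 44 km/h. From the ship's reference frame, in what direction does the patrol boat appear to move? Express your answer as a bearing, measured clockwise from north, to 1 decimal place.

Taking east as x and north as y: patrol boat velocity = (-28.284, -28.284) km/h; ship velocity = (0.000, 44.000) km/h.
Velocity of patrol boat relative to ship = (-28.284, -28.284) − (0.000, 44.000) = (-28.284, -72.284) km/h.
Bearing = atan2(-28.28, -72.28) = 201.37° clockwise from north.

201.4°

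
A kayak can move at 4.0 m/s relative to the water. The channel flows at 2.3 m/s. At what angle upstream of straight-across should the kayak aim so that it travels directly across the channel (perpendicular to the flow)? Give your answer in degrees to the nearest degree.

35°

To cancel the current, the upstream component of the kayak's velocity must equal the flow: 4.0 sin θ = 2.3.
sin θ = 2.3 / 4.0 = 0.5750.
θ = arcsin(0.5750) = 35.100°.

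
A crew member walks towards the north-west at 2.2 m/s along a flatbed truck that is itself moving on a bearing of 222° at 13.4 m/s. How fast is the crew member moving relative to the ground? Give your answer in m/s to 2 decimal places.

13.47 m/s

Taking east as x and north as y: flatbed truck velocity = (-8.966, -9.958) m/s; crew member velocity relative to flatbed truck = (-1.556, 1.556) m/s.
Velocity relative to ground = (-8.966, -9.958) + (-1.556, 1.556) = (-10.522, -8.403) m/s.
Speed = |(-10.522, -8.403)| = 13.465 m/s.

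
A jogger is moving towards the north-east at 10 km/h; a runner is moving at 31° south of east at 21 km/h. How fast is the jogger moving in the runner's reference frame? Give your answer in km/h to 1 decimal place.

21.0 km/h

Taking east as x and north as y: jogger velocity = (7.071, 7.071) km/h; runner velocity = (18.001, -10.816) km/h.
Velocity of jogger relative to runner = (7.071, 7.071) − (18.001, -10.816) = (-10.929, 17.887) km/h.
Magnitude = |(-10.929, 17.887)| = 20.962 km/h.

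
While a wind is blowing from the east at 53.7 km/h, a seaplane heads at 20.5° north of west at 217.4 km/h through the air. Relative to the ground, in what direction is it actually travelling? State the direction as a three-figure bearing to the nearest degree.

286°

Taking east as x and north as y: velocity relative to the air = (-203.633, 76.135) km/h; the air relative to ground = (-53.700, 0.000) km/h.
Velocity relative to ground = (-203.633, 76.135) + (-53.700, 0.000) = (-257.333, 76.135) km/h.
Bearing = atan2(-257.33, 76.14) = 286.48° clockwise from north.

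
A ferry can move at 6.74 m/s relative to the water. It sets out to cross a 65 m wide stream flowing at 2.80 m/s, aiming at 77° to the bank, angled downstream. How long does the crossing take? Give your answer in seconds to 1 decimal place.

The component of the ferry's velocity perpendicular to the bank is 6.74 × sin 77° = 6.567 m/s.
The flow acts along the bank and has no component across it.
Time = 65 / 6.567 = 9.898 s.

9.9 s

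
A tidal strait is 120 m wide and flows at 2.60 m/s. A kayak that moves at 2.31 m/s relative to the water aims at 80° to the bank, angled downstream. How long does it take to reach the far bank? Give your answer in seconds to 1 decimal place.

The component of the kayak's velocity perpendicular to the bank is 2.31 × sin 80° = 2.275 m/s.
The flow acts along the bank and has no component across it.
Time = 120 / 2.275 = 52.749 s.

52.7 s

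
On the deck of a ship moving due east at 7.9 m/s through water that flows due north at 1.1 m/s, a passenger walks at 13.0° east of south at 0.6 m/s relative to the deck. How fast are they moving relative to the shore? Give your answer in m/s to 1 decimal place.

8.1 m/s

In east/north components (m/s): passenger relative to ship = (0.135, -0.585); ship relative to water = (7.900, 0.000); water relative to ground = (0.000, 1.100).
Sum = (8.035, 0.515) m/s.
Speed = |(8.035, 0.515)| = 8.051 m/s.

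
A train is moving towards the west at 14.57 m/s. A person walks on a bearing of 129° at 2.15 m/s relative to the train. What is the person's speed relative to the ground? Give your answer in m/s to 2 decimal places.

Taking east as x and north as y: train velocity = (-14.570, 0.000) m/s; person velocity relative to train = (1.671, -1.353) m/s.
Velocity relative to ground = (-14.570, 0.000) + (1.671, -1.353) = (-12.899, -1.353) m/s.
Speed = |(-12.899, -1.353)| = 12.970 m/s.

12.97 m/s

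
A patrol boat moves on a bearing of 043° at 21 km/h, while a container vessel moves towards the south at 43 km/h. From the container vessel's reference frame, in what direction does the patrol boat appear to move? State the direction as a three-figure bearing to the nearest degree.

Taking east as x and north as y: patrol boat velocity = (14.322, 15.358) km/h; container vessel velocity = (0.000, -43.000) km/h.
Velocity of patrol boat relative to container vessel = (14.322, 15.358) − (0.000, -43.000) = (14.322, 58.358) km/h.
Bearing = atan2(14.32, 58.36) = 13.79° clockwise from north.

014°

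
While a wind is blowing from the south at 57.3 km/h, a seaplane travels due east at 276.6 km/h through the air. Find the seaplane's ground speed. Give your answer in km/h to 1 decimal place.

Taking east as x and north as y: velocity relative to the air = (276.600, 0.000) km/h; the air relative to ground = (0.000, 57.300) km/h.
Velocity relative to ground = (276.600, 0.000) + (0.000, 57.300) = (276.600, 57.300) km/h.
Speed = |(276.600, 57.300)| = 282.473 km/h.

282.5 km/h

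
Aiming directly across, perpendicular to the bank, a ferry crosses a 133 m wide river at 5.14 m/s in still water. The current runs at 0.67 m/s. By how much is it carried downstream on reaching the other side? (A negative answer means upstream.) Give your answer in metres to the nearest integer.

17 m

Perpendicular speed = 5.140 m/s; crossing time = 133 / 5.140 = 25.875 s.
Net downstream speed = 0.670 m/s.
Drift = 0.670 × 25.875 = 17.337 m (downstream).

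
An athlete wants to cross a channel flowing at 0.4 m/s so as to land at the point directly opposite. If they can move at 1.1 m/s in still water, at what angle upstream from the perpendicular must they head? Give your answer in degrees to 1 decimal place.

21.3°

To cancel the current, the upstream component of the athlete's velocity must equal the flow: 1.1 sin θ = 0.4.
sin θ = 0.4 / 1.1 = 0.3636.
θ = arcsin(0.3636) = 21.324°.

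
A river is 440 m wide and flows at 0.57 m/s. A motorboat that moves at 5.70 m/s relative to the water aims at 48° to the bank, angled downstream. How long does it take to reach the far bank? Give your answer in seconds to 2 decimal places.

The component of the motorboat's velocity perpendicular to the bank is 5.70 × sin 48° = 4.236 m/s.
The current is parallel to the bank, so it does not affect the crossing time.
Time = 440 / 4.236 = 103.873 s.

103.87 s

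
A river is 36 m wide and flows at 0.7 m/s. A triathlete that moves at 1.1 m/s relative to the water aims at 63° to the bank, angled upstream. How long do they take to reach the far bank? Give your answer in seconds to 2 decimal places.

36.73 s

The component of the triathlete's velocity perpendicular to the bank is 1.1 × sin 63° = 0.980 m/s.
The current is parallel to the bank, so it does not affect the crossing time.
Time = 36 / 0.980 = 36.731 s.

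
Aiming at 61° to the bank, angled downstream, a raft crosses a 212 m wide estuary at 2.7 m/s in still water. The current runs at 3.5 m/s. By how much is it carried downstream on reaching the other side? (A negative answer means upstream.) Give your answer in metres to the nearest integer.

432 m

Perpendicular speed = 2.361 m/s; crossing time = 212 / 2.361 = 89.774 s.
Net downstream speed = 4.809 m/s.
Drift = 4.809 × 89.774 = 431.724 m (downstream).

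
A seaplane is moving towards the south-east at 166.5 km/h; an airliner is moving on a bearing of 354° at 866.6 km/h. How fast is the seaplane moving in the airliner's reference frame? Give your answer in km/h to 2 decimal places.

1001.49 km/h

Taking east as x and north as y: seaplane velocity = (117.733, -117.733) km/h; airliner velocity = (-90.584, 861.853) km/h.
Velocity of seaplane relative to airliner = (117.733, -117.733) − (-90.584, 861.853) = (208.318, -979.586) km/h.
Magnitude = |(208.318, -979.586)| = 1001.491 km/h.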